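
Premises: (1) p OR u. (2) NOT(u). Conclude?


Disjunctive syllogism: from (P ∨ Q) and ¬P, infer Q.
One disjunct, 'u', is ruled out; the other must hold.

p


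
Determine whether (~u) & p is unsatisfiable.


Truth table over {p, u}:
p | u | φ
---------
False | False | False
True | False | True
False | True | False
True | True | False
Satisfying assignment at row 2: p=True, u=False gives True.

No, it is not a contradiction.


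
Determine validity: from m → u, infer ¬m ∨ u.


This matches the form of material implication: the conclusion follows in every model of the premises.

Valid.


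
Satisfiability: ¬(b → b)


Check all 2 assignments over {b}:
b | φ
-----
F | F
T | F
No assignment makes the formula true.

Unsatisfiable.


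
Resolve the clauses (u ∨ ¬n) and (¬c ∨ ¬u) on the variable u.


The clauses contain complementary literals u and ¬u.
Resolution eliminates this pair and disjoins the remaining literals (merging duplicates).

(¬n ∨ ¬c)


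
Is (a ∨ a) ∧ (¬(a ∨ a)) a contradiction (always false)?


Truth table over {a}:
a | φ
-----
F | F
T | F
Every row is false.

Yes, it is a contradiction.


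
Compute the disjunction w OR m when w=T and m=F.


Disjunction is false only when both operands are false.
Substitute: w=T, m=F.
T OR F evaluates to T.

T


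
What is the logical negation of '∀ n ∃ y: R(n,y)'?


Negation flips each quantifier (∀↔∃) and negates the inner predicate.
¬(∀ n ∃ y: φ) = ∃ n ∀ y: ¬φ.

∃ n ∀ y: ¬(R(n,y))


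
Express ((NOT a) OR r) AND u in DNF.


Step 1: Distribute ∧ over ∨: ((¬a) ∨ r) ∧ u = ((¬a) ∧ u) ∨ (r ∧ u).

((NOT a) AND u) OR (r AND u)


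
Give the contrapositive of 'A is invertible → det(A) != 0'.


The contrapositive of (P → Q) is (¬Q → ¬P); it is logically equivalent to the original.
Here P = 'A is invertible' and Q = 'det(A) != 0'.

If not (det(A) != 0), then not (A is invertible).


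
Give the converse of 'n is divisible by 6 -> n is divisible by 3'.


The converse of (P → Q) is (Q → P). It is not in general equivalent to the original.
Here P = 'n is divisible by 6' and Q = 'n is divisible by 3'.

If n is divisible by 3, then n is divisible by 6.


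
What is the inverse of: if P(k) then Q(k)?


The inverse of (P → Q) is (¬P → ¬Q). It is equivalent to the converse, not to the original.
Here P = 'P(k)' and Q = 'Q(k)'.

If not (P(k)), then not (Q(k)).


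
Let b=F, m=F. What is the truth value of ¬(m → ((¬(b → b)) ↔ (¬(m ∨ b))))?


Substitute b=F, m=F:
b → b = F → F = T
¬(b → b) = F
m ∨ b = F ∨ F = F
¬(m ∨ b) = T
(¬(b → b)) ↔ (¬(m ∨ b)) = F ↔ T = F
m → ((¬(b → b)) ↔ (¬(m ∨ b))) = F → F = T
¬(m → ((¬(b → b)) ↔ (¬(m ∨ b)))) = F

F


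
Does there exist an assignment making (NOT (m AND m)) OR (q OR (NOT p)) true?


Search for a satisfying assignment over {m, p, q}.
Try m=F, p=F, q=F: the formula evaluates to T.
A satisfying assignment exists.

Satisfiable.


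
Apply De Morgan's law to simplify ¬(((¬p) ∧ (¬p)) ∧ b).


De Morgan: the negation of a conjunction is the disjunction of the negations.
Distribute ¬ across ∧, flipping it to ∨, and negate each literal.

(p ∨ p) ∨ (¬b)


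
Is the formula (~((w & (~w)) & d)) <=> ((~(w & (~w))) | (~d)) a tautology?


Build the truth table over {d, w}:
d | w | φ
---------
False | False | True
True | False | True
False | True | True
True | True | True
Every row evaluates to true.

Yes, it is a tautology.


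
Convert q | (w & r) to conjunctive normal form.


Step 1: Distribute ∨ over ∧: q ∨ (w ∧ r) = (q ∨ w) ∧ (q ∨ r).

(q | w) & (q | r)


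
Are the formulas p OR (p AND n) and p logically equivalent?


Compare truth tables:
n | p | φ | ψ
-------------
F | F | F | F
T | F | F | F
F | T | T | T
T | T | T | T
The columns φ and ψ agree on every row.

Yes, they are logically equivalent.


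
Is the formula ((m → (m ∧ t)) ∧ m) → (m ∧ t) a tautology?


Build the truth table over {m, t}:
m | t | φ
---------
F | F | T
T | F | T
F | T | T
T | T | T
Every row evaluates to true.

Yes, it is a tautology.


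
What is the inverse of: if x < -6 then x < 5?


The inverse of (P → Q) is (¬P → ¬Q). It is equivalent to the converse, not to the original.
Here P = 'x < -6' and Q = 'x < 5'.

If not (x < -6), then not (x < 5).


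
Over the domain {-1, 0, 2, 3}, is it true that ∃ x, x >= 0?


Evaluate the predicate on each element: -1:F, 0:T, 2:T, 3:T.
Witness x = 0 satisfies the predicate.

T


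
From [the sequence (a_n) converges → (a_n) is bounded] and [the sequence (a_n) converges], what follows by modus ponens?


Modus ponens: from (P → Q) and P, infer Q.
P = 'the sequence (a_n) converges' is asserted, and P → Q holds, so Q follows.

(a_n) is bounded.


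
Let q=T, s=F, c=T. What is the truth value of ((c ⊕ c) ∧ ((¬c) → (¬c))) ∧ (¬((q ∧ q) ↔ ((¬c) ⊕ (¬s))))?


Substitute q=T, s=F, c=T:
… (earlier sub-steps elided)
¬c = F
(¬c) → (¬c) = F → F = T
(c ⊕ c) ∧ ((¬c) → (¬c)) = F ∧ T = F
q ∧ q = T ∧ T = T
¬c = F
¬s = T
(¬c) ⊕ (¬s) = F ⊕ T = T
(q ∧ q) ↔ ((¬c) ⊕ (¬s)) = T ↔ T = T
¬((q ∧ q) ↔ ((¬c) ⊕ (¬s))) = F
((c ⊕ c) ∧ ((¬c) → (¬c))) ∧ (¬((q ∧ q) ↔ ((¬c) ⊕ (¬s)))) = F ∧ F = F

F


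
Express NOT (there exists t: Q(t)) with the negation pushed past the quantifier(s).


¬(for all x: φ) = there exists x: ¬φ, and ¬(there exists x: φ) = for all x: ¬φ.
Apply to the existential statement.

for all t: NOT(Q(t))


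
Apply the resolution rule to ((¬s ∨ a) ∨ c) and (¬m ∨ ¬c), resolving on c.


The clauses contain complementary literals c and ¬c.
Resolution eliminates this pair and disjoins the remaining literals (merging duplicates).

((a ∨ ¬s) ∨ ¬m)


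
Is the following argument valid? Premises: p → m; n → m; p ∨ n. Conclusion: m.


This matches the form of proof by cases: the conclusion follows in every model of the premises.

Valid.


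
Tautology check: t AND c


Build the truth table over {c, t}:
c | t | φ
---------
F | F | F
T | F | F
F | T | F
T | T | T
Counterexample at row 1: with c=F, t=F, the formula is F.

No, it is not a tautology.


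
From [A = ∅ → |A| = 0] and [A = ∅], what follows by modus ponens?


Modus ponens: from (P → Q) and P, infer Q.
P = 'A = ∅' is asserted, and P → Q holds, so Q follows.

|A| = 0.


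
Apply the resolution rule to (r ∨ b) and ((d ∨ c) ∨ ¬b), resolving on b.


The clauses contain complementary literals b and ¬b.
Resolution eliminates this pair and disjoins the remaining literals (merging duplicates).

((r ∨ d) ∨ c)


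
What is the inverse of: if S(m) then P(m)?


The inverse of (P → Q) is (¬P → ¬Q). It is equivalent to the converse, not to the original.
Here P = 'S(m)' and Q = 'P(m)'.

If not (S(m)), then not (P(m)).


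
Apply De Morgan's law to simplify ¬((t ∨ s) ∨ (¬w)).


De Morgan: the negation of a disjunction is the conjunction of the negations.
Distribute ¬ across ∨, flipping it to ∧, and negate each literal.

((¬t) ∧ (¬s)) ∧ w


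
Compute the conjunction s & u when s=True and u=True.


Conjunction is true only when both operands are true.
Substitute: s=True, u=True.
True & True evaluates to True.

True


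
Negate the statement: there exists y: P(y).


¬(for all x: φ) = there exists x: ¬φ, and ¬(there exists x: φ) = for all x: ¬φ.
Apply to the existential statement.

for all y: NOT(P(y))


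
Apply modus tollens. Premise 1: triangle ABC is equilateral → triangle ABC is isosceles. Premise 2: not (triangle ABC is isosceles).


Modus tollens: from (P → Q) and ¬Q, infer ¬P.
Q = 'triangle ABC is isosceles' is denied; since P → Q, P must also fail.

Not (triangle ABC is equilateral).


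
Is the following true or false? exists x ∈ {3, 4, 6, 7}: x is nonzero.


Evaluate the predicate on each element: 3:True, 4:True, 6:True, 7:True.
Witness x = 3 satisfies the predicate.

True


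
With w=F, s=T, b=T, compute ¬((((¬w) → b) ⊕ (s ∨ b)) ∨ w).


Substitute w=F, s=T, b=T:
¬w = T
(¬w) → b = T → T = T
s ∨ b = T ∨ T = T
((¬w) → b) ⊕ (s ∨ b) = T ⊕ T = F
(((¬w) → b) ⊕ (s ∨ b)) ∨ w = F ∨ F = F
¬((((¬w) → b) ⊕ (s ∨ b)) ∨ w) = T

T


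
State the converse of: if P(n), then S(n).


The converse of (P → Q) is (Q → P). It is not in general equivalent to the original.
Here P = 'P(n)' and Q = 'S(n)'.

If S(n), then P(n).


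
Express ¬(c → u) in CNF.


Step 1: Rewrite c → u as ¬c ∨ u.
Step 2: Negate: ¬(¬c ∨ u) = c ∧ ¬u (De Morgan + double negation).

c ∧ (¬u)


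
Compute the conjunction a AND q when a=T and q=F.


Conjunction is true only when both operands are true.
Substitute: a=T, q=F.
T AND F evaluates to F.

F


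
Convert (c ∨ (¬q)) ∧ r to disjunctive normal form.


Step 1: Distribute ∧ over ∨: (c ∨ (¬q)) ∧ r = (c ∧ r) ∨ ((¬q) ∧ r).

(c ∧ r) ∨ ((¬q) ∧ r)


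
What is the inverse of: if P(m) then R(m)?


The inverse of (P → Q) is (¬P → ¬Q). It is equivalent to the converse, not to the original.
Here P = 'P(m)' and Q = 'R(m)'.

If not (P(m)), then not (R(m)).


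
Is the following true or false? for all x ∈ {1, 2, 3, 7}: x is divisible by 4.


Evaluate the predicate on each element: 1:F, 2:F, 3:F, 7:F.
Counterexample x = 1 fails the predicate.

F


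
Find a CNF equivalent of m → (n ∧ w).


Step 1: Rewrite m → (n ∧ w) as ¬m ∨ (n ∧ w).
Step 2: Distribute ∨ over ∧.

((¬m) ∨ n) ∧ ((¬m) ∨ w)


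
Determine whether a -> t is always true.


Build the truth table over {a, t}:
a | t | φ
---------
F | F | T
T | F | F
F | T | T
T | T | T
Counterexample at row 2: with a=T, t=F, the formula is F.

No, it is not a tautology.


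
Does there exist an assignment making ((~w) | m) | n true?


Search for a satisfying assignment over {m, n, w}.
Try m=False, n=False, w=False: the formula evaluates to True.
A satisfying assignment exists.

Satisfiable.


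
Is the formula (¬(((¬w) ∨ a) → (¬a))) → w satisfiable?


Search for a satisfying assignment over {a, w}.
Try a=F, w=F: the formula evaluates to T.
A satisfying assignment exists.

Satisfiable.


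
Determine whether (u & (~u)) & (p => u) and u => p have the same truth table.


Compare truth tables:
p | u | φ | ψ
-------------
False | False | False | True
True | False | False | True
False | True | False | False
True | True | False | True
They differ at row 1 (p=False, u=False): φ=False but ψ=True.

No, they are not logically equivalent.


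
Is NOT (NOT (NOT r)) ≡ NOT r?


Compare truth tables:
r | φ | ψ
---------
F | T | T
T | F | F
The columns φ and ψ agree on every row.

Yes, they are logically equivalent.


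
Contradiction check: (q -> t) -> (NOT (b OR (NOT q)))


Truth table over {b, q, t}:
b | q | t | φ
-------------
F | F | F | F
T | F | F | F
F | T | F | T
T | T | F | T
F | F | T | F
T | F | T | F
F | T | T | T
T | T | T | F
Satisfying assignment at row 3: b=F, q=T, t=F gives T.

No, it is not a contradiction.


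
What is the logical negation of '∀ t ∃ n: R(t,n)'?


Negation flips each quantifier (∀↔∃) and negates the inner predicate.
¬(∀ t ∃ n: φ) = ∃ t ∀ n: ¬φ.

∃ t ∀ n: ¬(R(t,n))


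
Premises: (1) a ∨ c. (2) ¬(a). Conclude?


Disjunctive syllogism: from (P ∨ Q) and ¬P, infer Q.
One disjunct, 'a', is ruled out; the other must hold.

c


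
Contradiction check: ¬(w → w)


Truth table over {w}:
w | φ
-----
F | F
T | F
Every row is false.

Yes, it is a contradiction.


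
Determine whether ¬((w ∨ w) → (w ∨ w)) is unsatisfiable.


Truth table over {w}:
w | φ
-----
F | F
T | F
Every row is false.

Yes, it is a contradiction.


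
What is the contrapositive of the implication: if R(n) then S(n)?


The contrapositive of (P → Q) is (¬Q → ¬P); it is logically equivalent to the original.
Here P = 'R(n)' and Q = 'S(n)'.

If not (S(n)), then not (R(n)).


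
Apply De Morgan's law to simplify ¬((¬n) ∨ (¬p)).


De Morgan: the negation of a disjunction is the conjunction of the negations.
Distribute ¬ across ∨, flipping it to ∧, and negate each literal.

n ∧ p


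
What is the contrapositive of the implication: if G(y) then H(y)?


The contrapositive of (P → Q) is (¬Q → ¬P); it is logically equivalent to the original.
Here P = 'G(y)' and Q = 'H(y)'.

If not (H(y)), then not (G(y)).


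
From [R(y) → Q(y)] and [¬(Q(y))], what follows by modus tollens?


Modus tollens: from (P → Q) and ¬Q, infer ¬P.
Q = 'Q(y)' is denied; since P → Q, P must also fail.

Not (R(y)).


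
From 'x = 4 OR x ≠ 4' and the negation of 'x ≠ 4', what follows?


Disjunctive syllogism: from (P ∨ Q) and ¬P, infer Q.
One disjunct, 'x ≠ 4', is ruled out; the other must hold.

x = 4


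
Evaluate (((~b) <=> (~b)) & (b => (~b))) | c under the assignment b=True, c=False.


Substitute b=True, c=False:
~b = False
~b = False
(~b) <=> (~b) = False <=> False = True
~b = False
b => (~b) = True => False = False
((~b) <=> (~b)) & (b => (~b)) = True & False = False
(((~b) <=> (~b)) & (b => (~b))) | c = False | False = False

False


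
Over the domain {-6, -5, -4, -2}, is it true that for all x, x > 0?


Evaluate the predicate on each element: -6:F, -5:F, -4:F, -2:F.
Counterexample x = -6 fails the predicate.

F


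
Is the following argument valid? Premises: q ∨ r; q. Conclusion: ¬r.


This is affirming a disjunct (fallacy). There exist truth assignments where the premises are all true but the conclusion is false.

Invalid.


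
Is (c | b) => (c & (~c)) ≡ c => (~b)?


Compare truth tables:
b | c | φ | ψ
-------------
False | False | True | True
True | False | False | True
False | True | False | True
True | True | False | False
They differ at row 2 (b=True, c=False): φ=False but ψ=True.

No, they are not logically equivalent.


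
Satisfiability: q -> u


Search for a satisfying assignment over {q, u}.
Try q=F, u=F: the formula evaluates to T.
A satisfying assignment exists.

Satisfiable.


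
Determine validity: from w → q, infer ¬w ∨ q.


This matches the form of material implication: the conclusion follows in every model of the premises.

Valid.


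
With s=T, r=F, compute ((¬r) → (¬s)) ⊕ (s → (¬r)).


Substitute s=T, r=F:
¬r = T
¬s = F
(¬r) → (¬s) = T → F = F
¬r = T
s → (¬r) = T → T = T
((¬r) → (¬s)) ⊕ (s → (¬r)) = F ⊕ T = T

T


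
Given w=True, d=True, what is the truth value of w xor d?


Exclusive or is true when exactly one operand is true.
Substitute: w=True, d=True.
True xor True evaluates to False.

False


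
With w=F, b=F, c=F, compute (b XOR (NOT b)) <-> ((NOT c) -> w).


Substitute w=F, b=F, c=F:
NOT b = T
b XOR (NOT b) = F XOR T = T
NOT c = T
(NOT c) -> w = T -> F = F
(b XOR (NOT b)) <-> ((NOT c) -> w) = T <-> F = F

F


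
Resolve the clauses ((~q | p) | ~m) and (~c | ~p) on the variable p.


The clauses contain complementary literals p and ~p.
Resolution eliminates this pair and disjoins the remaining literals (merging duplicates).

((~q | ~m) | ~c)


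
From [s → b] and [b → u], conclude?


Hypothetical syllogism: from (P → Q) and (Q → R), infer (P → R).
Chain the two implications through the shared middle term 'b'.

s → u


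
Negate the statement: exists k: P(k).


¬(forall x: φ) = exists x: ¬φ, and ¬(exists x: φ) = forall x: ¬φ.
Apply to the existential statement.

forall k: ~(P(k))


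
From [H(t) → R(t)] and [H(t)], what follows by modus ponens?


Modus ponens: from (P → Q) and P, infer Q.
P = 'H(t)' is asserted, and P → Q holds, so Q follows.

R(t).


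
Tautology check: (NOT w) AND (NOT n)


Build the truth table over {n, w}:
n | w | φ
---------
F | F | T
T | F | F
F | T | F
T | T | F
Counterexample at row 2: with n=T, w=F, the formula is F.

No, it is not a tautology.


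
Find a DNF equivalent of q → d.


Step 1: Rewrite q → d as ¬q ∨ d.

(¬q) ∨ d


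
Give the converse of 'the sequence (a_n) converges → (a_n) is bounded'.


The converse of (P → Q) is (Q → P). It is not in general equivalent to the original.
Here P = 'the sequence (a_n) converges' and Q = '(a_n) is bounded'.

If (a_n) is bounded, then the sequence (a_n) converges.


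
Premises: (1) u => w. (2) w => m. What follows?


Hypothetical syllogism: from (P → Q) and (Q → R), infer (P → R).
Chain the two implications through the shared middle term 'w'.

u => m


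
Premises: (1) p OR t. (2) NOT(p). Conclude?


Disjunctive syllogism: from (P ∨ Q) and ¬P, infer Q.
One disjunct, 'p', is ruled out; the other must hold.

t


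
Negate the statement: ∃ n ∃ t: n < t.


Negation flips each quantifier (∀↔∃) and negates the inner predicate.
¬(∃ n ∃ t: φ) = ∀ n ∀ t: ¬φ.

∀ n ∀ t: ¬(n < t)


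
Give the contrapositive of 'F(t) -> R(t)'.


The contrapositive of (P → Q) is (¬Q → ¬P); it is logically equivalent to the original.
Here P = 'F(t)' and Q = 'R(t)'.

If not (R(t)), then not (F(t)).


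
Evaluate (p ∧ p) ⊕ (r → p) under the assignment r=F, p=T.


Substitute r=F, p=T:
p ∧ p = T ∧ T = T
r → p = F → T = T
(p ∧ p) ⊕ (r → p) = T ⊕ T = F

F


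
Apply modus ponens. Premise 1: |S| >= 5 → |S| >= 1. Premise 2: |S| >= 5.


Modus ponens: from (P → Q) and P, infer Q.
P = '|S| >= 5' is asserted, and P → Q holds, so Q follows.

|S| >= 1.


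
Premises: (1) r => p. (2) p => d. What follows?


Hypothetical syllogism: from (P → Q) and (Q → R), infer (P → R).
Chain the two implications through the shared middle term 'p'.

r => d


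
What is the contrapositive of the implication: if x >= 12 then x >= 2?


The contrapositive of (P → Q) is (¬Q → ¬P); it is logically equivalent to the original.
Here P = 'x >= 12' and Q = 'x >= 2'.

If not (x >= 2), then not (x >= 12).


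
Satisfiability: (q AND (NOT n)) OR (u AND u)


Search for a satisfying assignment over {n, q, u}.
Try n=F, q=T, u=F: the formula evaluates to T.
A satisfying assignment exists.

Satisfiable.


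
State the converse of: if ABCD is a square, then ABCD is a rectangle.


The converse of (P → Q) is (Q → P). It is not in general equivalent to the original.
Here P = 'ABCD is a square' and Q = 'ABCD is a rectangle'.

If ABCD is a rectangle, then ABCD is a square.


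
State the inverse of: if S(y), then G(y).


The inverse of (P → Q) is (¬P → ¬Q). It is equivalent to the converse, not to the original.
Here P = 'S(y)' and Q = 'G(y)'.

If not (S(y)), then not (G(y)).


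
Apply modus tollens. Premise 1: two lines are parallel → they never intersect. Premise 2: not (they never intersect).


Modus tollens: from (P → Q) and ¬Q, infer ¬P.
Q = 'they never intersect' is denied; since P → Q, P must also fail.

Not (two lines are parallel).


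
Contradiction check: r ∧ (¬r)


Truth table over {r}:
r | φ
-----
F | F
T | F
Every row is false.

Yes, it is a contradiction.


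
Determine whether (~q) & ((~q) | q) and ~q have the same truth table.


Compare truth tables:
q | φ | ψ
---------
False | True | True
True | False | False
The columns φ and ψ agree on every row.

Yes, they are logically equivalent.


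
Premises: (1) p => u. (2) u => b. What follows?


Hypothetical syllogism: from (P → Q) and (Q → R), infer (P → R).
Chain the two implications through the shared middle term 'u'.

p => b


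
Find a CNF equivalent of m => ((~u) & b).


Step 1: Rewrite m → ((¬u) ∧ b) as ¬m ∨ ((¬u) ∧ b).
Step 2: Distribute ∨ over ∧.

((~m) | (~u)) & ((~m) | b)


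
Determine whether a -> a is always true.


Build the truth table over {a}:
a | φ
-----
F | T
T | T
Every row evaluates to true.

Yes, it is a tautology.


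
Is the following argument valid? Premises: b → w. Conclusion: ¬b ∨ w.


This matches the form of material implication: the conclusion follows in every model of the premises.

Valid.


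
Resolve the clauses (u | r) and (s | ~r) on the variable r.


The clauses contain complementary literals r and ~r.
Resolution eliminates this pair and disjoins the remaining literals (merging duplicates).

(u | s)


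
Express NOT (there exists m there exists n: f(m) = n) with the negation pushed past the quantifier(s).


Negation flips each quantifier (∀↔∃) and negates the inner predicate.
¬(there exists m there exists n: φ) = for all m for all n: ¬φ.

for all m for all n: NOT(f(m) = n)


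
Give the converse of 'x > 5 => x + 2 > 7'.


The converse of (P → Q) is (Q → P). It is not in general equivalent to the original.
Here P = 'x > 5' and Q = 'x + 2 > 7'.

If x + 2 > 7, then x > 5.


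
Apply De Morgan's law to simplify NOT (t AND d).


De Morgan: the negation of a conjunction is the disjunction of the negations.
Distribute NOT across AND, flipping it to OR, and negate each literal.

(NOT t) OR (NOT d)


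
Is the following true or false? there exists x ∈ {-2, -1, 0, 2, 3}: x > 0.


Evaluate the predicate on each element: -2:F, -1:F, 0:F, 2:T, 3:T.
Witness x = 2 satisfies the predicate.

T


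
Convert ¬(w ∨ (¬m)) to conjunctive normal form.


Step 1: Apply De Morgan: ¬(w ∨ (¬m)) = ¬w ∧ ¬(¬m).
Step 2: Eliminate any double negations (¬¬X = X).

(¬w) ∧ m


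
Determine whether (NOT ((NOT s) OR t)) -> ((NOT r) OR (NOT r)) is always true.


Build the truth table over {r, s, t}:
r | s | t | φ
-------------
F | F | F | T
T | F | F | T
F | T | F | T
T | T | F | F
F | F | T | T
T | F | T | T
F | T | T | T
T | T | T | T
Counterexample at row 4: with r=T, s=T, t=F, the formula is F.

No, it is not a tautology.


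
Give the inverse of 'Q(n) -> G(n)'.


The inverse of (P → Q) is (¬P → ¬Q). It is equivalent to the converse, not to the original.
Here P = 'Q(n)' and Q = 'G(n)'.

If not (Q(n)), then not (G(n)).


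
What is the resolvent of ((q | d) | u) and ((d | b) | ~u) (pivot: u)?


The clauses contain complementary literals u and ~u.
Resolution eliminates this pair and disjoins the remaining literals (merging duplicates).

((q | d) | b)


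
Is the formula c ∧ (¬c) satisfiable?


Check all 2 assignments over {c}:
c | φ
-----
F | F
T | F
No assignment makes the formula true.

Unsatisfiable.


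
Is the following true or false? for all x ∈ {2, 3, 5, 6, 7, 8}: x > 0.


Evaluate the predicate on each element: 2:T, 3:T, 5:T, 6:T, 7:T, 8:T.
Every element satisfies the predicate.

T


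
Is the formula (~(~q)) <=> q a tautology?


Build the truth table over {q}:
q | φ
-----
False | True
True | True
Every row evaluates to true.

Yes, it is a tautology.


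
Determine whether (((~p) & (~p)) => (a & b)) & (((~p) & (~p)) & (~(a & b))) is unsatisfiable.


Truth table over {a, b, p}:
a | b | p | φ
-------------
False | False | False | False
True | False | False | False
False | True | False | False
True | True | False | False
False | False | True | False
True | False | True | False
False | True | True | False
True | True | True | False
Every row is false.

Yes, it is a contradiction.


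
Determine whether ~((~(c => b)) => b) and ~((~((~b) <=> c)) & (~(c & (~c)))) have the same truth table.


Compare truth tables:
b | c | φ | ψ
-------------
False | False | False | False
True | False | False | True
False | True | True | True
True | True | False | False
They differ at row 2 (b=True, c=False): φ=False but ψ=True.

No, they are not logically equivalent.


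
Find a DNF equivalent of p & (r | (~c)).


Step 1: Distribute ∧ over ∨: p ∧ (r ∨ (¬c)) = (p ∧ r) ∨ (p ∧ (¬c)).

(p & r) | (p & (~c))


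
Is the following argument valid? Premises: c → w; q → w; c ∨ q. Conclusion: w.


This matches the form of proof by cases: the conclusion follows in every model of the premises.

Valid.


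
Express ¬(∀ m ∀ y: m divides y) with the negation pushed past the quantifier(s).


Negation flips each quantifier (∀↔∃) and negates the inner predicate.
¬(∀ m ∀ y: φ) = ∃ m ∃ y: ¬φ.

∃ m ∃ y: ¬(m divides y)


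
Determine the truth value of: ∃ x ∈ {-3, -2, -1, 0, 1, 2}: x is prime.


Evaluate the predicate on each element: -3:F, -2:F, -1:F, 0:F, 1:F, 2:T.
Witness x = 2 satisfies the predicate.

T


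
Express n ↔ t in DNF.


Step 1: n ↔ t is true exactly when both agree: (n ∧ t) ∨ (¬n ∧ ¬t).

(n ∧ t) ∨ ((¬n) ∧ (¬t))


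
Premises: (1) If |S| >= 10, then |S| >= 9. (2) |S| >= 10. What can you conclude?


Modus ponens: from (P → Q) and P, infer Q.
P = '|S| >= 10' is asserted, and P → Q holds, so Q follows.

|S| >= 9.


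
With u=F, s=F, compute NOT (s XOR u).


Substitute u=F, s=F:
s XOR u = F XOR F = F
NOT (s XOR u) = T

T


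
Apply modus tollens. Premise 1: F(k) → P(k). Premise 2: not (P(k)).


Modus tollens: from (P → Q) and ¬Q, infer ¬P.
Q = 'P(k)' is denied; since P → Q, P must also fail.

Not (F(k)).


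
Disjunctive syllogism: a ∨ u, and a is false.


Disjunctive syllogism: from (P ∨ Q) and ¬P, infer Q.
One disjunct, 'a', is ruled out; the other must hold.

u


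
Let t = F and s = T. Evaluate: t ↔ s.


Biconditional is true when both operands have the same truth value.
Substitute: t=F, s=T.
F ↔ T evaluates to F.

F


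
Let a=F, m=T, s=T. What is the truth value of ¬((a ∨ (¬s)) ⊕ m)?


Substitute a=F, m=T, s=T:
¬s = F
a ∨ (¬s) = F ∨ F = F
(a ∨ (¬s)) ⊕ m = F ⊕ T = T
¬((a ∨ (¬s)) ⊕ m) = F

F


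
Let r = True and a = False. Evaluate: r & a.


Conjunction is true only when both operands are true.
Substitute: r=True, a=False.
True & False evaluates to False.

False


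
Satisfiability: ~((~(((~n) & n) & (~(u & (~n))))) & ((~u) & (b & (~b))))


Search for a satisfying assignment over {b, n, u}.
Try b=False, n=False, u=False: the formula evaluates to True.
A satisfying assignment exists.

Satisfiable.


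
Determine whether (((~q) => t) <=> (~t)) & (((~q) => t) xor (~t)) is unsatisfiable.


Truth table over {q, t}:
q | t | φ
---------
False | False | False
True | False | False
False | True | False
True | True | False
Every row is false.

Yes, it is a contradiction.


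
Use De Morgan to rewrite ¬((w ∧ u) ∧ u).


De Morgan: the negation of a conjunction is the disjunction of the negations.
Distribute ¬ across ∧, flipping it to ∨, and negate each literal.

((¬w) ∨ (¬u)) ∨ (¬u)


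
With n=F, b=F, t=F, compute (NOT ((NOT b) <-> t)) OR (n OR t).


Substitute n=F, b=F, t=F:
NOT b = T
(NOT b) <-> t = T <-> F = F
NOT ((NOT b) <-> t) = T
n OR t = F OR F = F
(NOT ((NOT b) <-> t)) OR (n OR t) = T OR F = T

T


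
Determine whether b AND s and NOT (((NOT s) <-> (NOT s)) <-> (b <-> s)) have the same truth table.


Compare truth tables:
b | s | φ | ψ
-------------
F | F | F | F
T | F | F | T
F | T | F | T
T | T | T | F
They differ at row 2 (b=T, s=F): φ=F but ψ=T.

No, they are not logically equivalent.


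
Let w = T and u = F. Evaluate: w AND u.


Conjunction is true only when both operands are true.
Substitute: w=T, u=F.
T AND F evaluates to F.

F


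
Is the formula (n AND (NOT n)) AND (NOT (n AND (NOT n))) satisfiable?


Check all 2 assignments over {n}:
n | φ
-----
F | F
T | F
No assignment makes the formula true.

Unsatisfiable.


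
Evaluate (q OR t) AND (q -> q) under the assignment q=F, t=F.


Substitute q=F, t=F:
q OR t = F OR F = F
q -> q = F -> F = T
(q OR t) AND (q -> q) = F AND T = F

F


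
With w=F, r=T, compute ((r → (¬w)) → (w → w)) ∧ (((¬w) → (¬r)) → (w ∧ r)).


Substitute w=F, r=T:
¬w = T
r → (¬w) = T → T = T
w → w = F → F = T
(r → (¬w)) → (w → w) = T → T = T
¬w = T
¬r = F
(¬w) → (¬r) = T → F = F
w ∧ r = F ∧ T = F
((¬w) → (¬r)) → (w ∧ r) = F → F = T
((r → (¬w)) → (w → w)) ∧ (((¬w) → (¬r)) → (w ∧ r)) = T ∧ T = T

T


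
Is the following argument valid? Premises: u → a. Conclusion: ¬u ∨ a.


This matches the form of material implication: the conclusion follows in every model of the premises.

Valid.


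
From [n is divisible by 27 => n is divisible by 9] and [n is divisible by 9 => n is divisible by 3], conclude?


Hypothetical syllogism: from (P → Q) and (Q → R), infer (P → R).
Chain the two implications through the shared middle term 'n is divisible by 9'.

n is divisible by 27 => n is divisible by 3


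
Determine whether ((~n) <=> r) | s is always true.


Build the truth table over {n, r, s}:
n | r | s | φ
-------------
False | False | False | False
True | False | False | True
False | True | False | True
True | True | False | False
False | False | True | True
True | False | True | True
False | True | True | True
True | True | True | True
Counterexample at row 1: with n=False, r=False, s=False, the formula is False.

No, it is not a tautology.


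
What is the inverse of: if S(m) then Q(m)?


The inverse of (P → Q) is (¬P → ¬Q). It is equivalent to the converse, not to the original.
Here P = 'S(m)' and Q = 'Q(m)'.

If not (S(m)), then not (Q(m)).


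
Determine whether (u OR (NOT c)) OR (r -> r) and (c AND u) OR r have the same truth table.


Compare truth tables:
c | r | u | φ | ψ
-----------------
F | F | F | T | F
T | F | F | T | F
F | T | F | T | T
T | T | F | T | T
F | F | T | T | F
T | F | T | T | T
F | T | T | T | T
T | T | T | T | T
They differ at row 1 (c=F, r=F, u=F): φ=T but ψ=F.

No, they are not logically equivalent.


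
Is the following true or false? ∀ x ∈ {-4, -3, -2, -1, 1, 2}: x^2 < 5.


Evaluate the predicate on each element: -4:F, -3:F, -2:T, -1:T, 1:T, 2:T.
Counterexample x = -4 fails the predicate.

F


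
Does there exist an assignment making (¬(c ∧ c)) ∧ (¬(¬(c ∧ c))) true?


Check all 2 assignments over {c}:
c | φ
-----
F | F
T | F
No assignment makes the formula true.

Unsatisfiable.


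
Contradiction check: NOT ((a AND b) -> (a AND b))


Truth table over {a, b}:
a | b | φ
---------
F | F | F
T | F | F
F | T | F
T | T | F
Every row is false.

Yes, it is a contradiction.


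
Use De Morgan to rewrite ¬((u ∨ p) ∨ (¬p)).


De Morgan: the negation of a disjunction is the conjunction of the negations.
Distribute ¬ across ∨, flipping it to ∧, and negate each literal.

((¬u) ∧ (¬p)) ∧ p


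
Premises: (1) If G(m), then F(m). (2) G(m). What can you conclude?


Modus ponens: from (P → Q) and P, infer Q.
P = 'G(m)' is asserted, and P → Q holds, so Q follows.

F(m).


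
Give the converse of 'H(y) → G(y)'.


The converse of (P → Q) is (Q → P). It is not in general equivalent to the original.
Here P = 'H(y)' and Q = 'G(y)'.

If G(y), then H(y).


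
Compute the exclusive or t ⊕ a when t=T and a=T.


Exclusive or is true when exactly one operand is true.
Substitute: t=T, a=T.
T ⊕ T evaluates to F.

F


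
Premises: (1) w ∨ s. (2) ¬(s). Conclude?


Disjunctive syllogism: from (P ∨ Q) and ¬P, infer Q.
One disjunct, 's', is ruled out; the other must hold.

w


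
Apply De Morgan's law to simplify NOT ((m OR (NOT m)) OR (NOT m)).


De Morgan: the negation of a disjunction is the conjunction of the negations.
Distribute NOT across OR, flipping it to AND, and negate each literal.

((NOT m) AND m) AND m


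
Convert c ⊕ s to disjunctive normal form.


Step 1: c ⊕ s is true exactly when they disagree: (c ∧ ¬s) ∨ (¬c ∧ s).

(c ∧ (¬s)) ∨ ((¬c) ∧ s)


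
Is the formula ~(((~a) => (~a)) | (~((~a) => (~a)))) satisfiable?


Check all 2 assignments over {a}:
a | φ
-----
False | False
True | False
No assignment makes the formula true.

Unsatisfiable.


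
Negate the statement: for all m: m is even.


¬(for all x: φ) = there exists x: ¬φ, and ¬(there exists x: φ) = for all x: ¬φ.
Apply to the universal statement.

there exists m: NOT(m is even)


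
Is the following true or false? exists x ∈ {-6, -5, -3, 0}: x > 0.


Evaluate the predicate on each element: -6:False, -5:False, -3:False, 0:False.
No element satisfies the predicate.

False


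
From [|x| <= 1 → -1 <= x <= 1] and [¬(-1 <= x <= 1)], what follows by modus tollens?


Modus tollens: from (P → Q) and ¬Q, infer ¬P.
Q = '-1 <= x <= 1' is denied; since P → Q, P must also fail.

Not (|x| <= 1).


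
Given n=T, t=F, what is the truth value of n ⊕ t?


Exclusive or is true when exactly one operand is true.
Substitute: n=T, t=F.
T ⊕ F evaluates to T.

T


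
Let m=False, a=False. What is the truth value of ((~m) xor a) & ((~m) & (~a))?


Substitute m=False, a=False:
~m = True
(~m) xor a = True xor False = True
~m = True
~a = True
(~m) & (~a) = True & True = True
((~m) xor a) & ((~m) & (~a)) = True & True = True

True


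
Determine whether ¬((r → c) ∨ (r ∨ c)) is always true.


Build the truth table over {c, r}:
c | r | φ
---------
F | F | F
T | F | F
F | T | F
T | T | F
Counterexample at row 1: with c=F, r=F, the formula is F.

No, it is not a tautology.


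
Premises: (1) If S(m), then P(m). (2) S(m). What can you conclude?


Modus ponens: from (P → Q) and P, infer Q.
P = 'S(m)' is asserted, and P → Q holds, so Q follows.

P(m).


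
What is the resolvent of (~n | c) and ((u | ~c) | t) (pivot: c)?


The clauses contain complementary literals c and ~c.
Resolution eliminates this pair and disjoins the remaining literals (merging duplicates).

((~n | u) | t)


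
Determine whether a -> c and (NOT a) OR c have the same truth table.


Compare truth tables:
a | c | φ | ψ
-------------
F | F | T | T
T | F | F | F
F | T | T | T
T | T | T | T
The columns φ and ψ agree on every row.

Yes, they are logically equivalent.


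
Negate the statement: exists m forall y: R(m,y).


Negation flips each quantifier (∀↔∃) and negates the inner predicate.
¬(exists m forall y: φ) = forall m exists y: ¬φ.

forall m exists y: ~(R(m,y))


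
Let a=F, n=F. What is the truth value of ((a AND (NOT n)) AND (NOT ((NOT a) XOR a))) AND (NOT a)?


Substitute a=F, n=F:
NOT n = T
a AND (NOT n) = F AND T = F
NOT a = T
(NOT a) XOR a = T XOR F = T
NOT ((NOT a) XOR a) = F
(a AND (NOT n)) AND (NOT ((NOT a) XOR a)) = F AND F = F
NOT a = T
((a AND (NOT n)) AND (NOT ((NOT a) XOR a))) AND (NOT a) = F AND T = F

F


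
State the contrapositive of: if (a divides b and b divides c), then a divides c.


The contrapositive of (P → Q) is (¬Q → ¬P); it is logically equivalent to the original.
Here P = '(a divides b and b divides c)' and Q = 'a divides c'.

If not (a divides c), then not ((a divides b and b divides c)).


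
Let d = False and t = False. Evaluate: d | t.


Disjunction is false only when both operands are false.
Substitute: d=False, t=False.
False | False evaluates to False.

False


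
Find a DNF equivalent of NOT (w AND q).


Step 1: Apply De Morgan: ¬(w ∧ q) = ¬w ∨ ¬q.

(NOT w) OR (NOT q)


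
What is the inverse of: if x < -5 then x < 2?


The inverse of (P → Q) is (¬P → ¬Q). It is equivalent to the converse, not to the original.
Here P = 'x < -5' and Q = 'x < 2'.

If not (x < -5), then not (x < 2).


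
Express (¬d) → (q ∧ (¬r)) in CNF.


Step 1: Rewrite (¬d) → (q ∧ (¬r)) as ¬(¬d) ∨ (q ∧ (¬r)).
Step 2: Distribute ∨ over ∧.
Step 3: Eliminate any double negations (¬¬X = X).

(d ∨ q) ∧ (d ∨ (¬r))


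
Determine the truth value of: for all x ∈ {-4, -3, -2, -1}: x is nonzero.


Evaluate the predicate on each element: -4:T, -3:T, -2:T, -1:T.
Every element satisfies the predicate.

T


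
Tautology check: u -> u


Build the truth table over {u}:
u | φ
-----
F | T
T | T
Every row evaluates to true.

Yes, it is a tautology.


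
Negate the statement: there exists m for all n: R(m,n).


Negation flips each quantifier (∀↔∃) and negates the inner predicate.
¬(there exists m for all n: φ) = for all m there exists n: ¬φ.

for all m there exists n: NOT(R(m,n))


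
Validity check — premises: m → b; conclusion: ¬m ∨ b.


This matches the form of material implication: the conclusion follows in every model of the premises.

Valid.


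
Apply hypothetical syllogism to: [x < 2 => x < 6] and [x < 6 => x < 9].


Hypothetical syllogism: from (P → Q) and (Q → R), infer (P → R).
Chain the two implications through the shared middle term 'x < 6'.

x < 2 => x < 9


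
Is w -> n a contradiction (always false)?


Truth table over {n, w}:
n | w | φ
---------
F | F | T
T | F | T
F | T | F
T | T | T
Satisfying assignment at row 1: n=F, w=F gives T.

No, it is not a contradiction.


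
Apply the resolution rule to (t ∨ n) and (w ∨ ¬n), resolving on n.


The clauses contain complementary literals n and ¬n.
Resolution eliminates this pair and disjoins the remaining literals (merging duplicates).

(t ∨ w)


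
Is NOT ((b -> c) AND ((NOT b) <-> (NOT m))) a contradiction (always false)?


Truth table over {b, c, m}:
b | c | m | φ
-------------
F | F | F | F
T | F | F | T
F | T | F | F
T | T | F | T
F | F | T | T
T | F | T | T
F | T | T | T
T | T | T | F
Satisfying assignment at row 2: b=T, c=F, m=F gives T.

No, it is not a contradiction.


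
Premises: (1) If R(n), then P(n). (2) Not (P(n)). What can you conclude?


Modus tollens: from (P → Q) and ¬Q, infer ¬P.
Q = 'P(n)' is denied; since P → Q, P must also fail.

Not (R(n)).


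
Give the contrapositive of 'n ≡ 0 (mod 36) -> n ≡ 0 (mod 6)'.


The contrapositive of (P → Q) is (¬Q → ¬P); it is logically equivalent to the original.
Here P = 'n ≡ 0 (mod 36)' and Q = 'n ≡ 0 (mod 6)'.

If not (n ≡ 0 (mod 6)), then not (n ≡ 0 (mod 36)).


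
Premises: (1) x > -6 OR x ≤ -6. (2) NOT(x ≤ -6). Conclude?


Disjunctive syllogism: from (P ∨ Q) and ¬P, infer Q.
One disjunct, 'x ≤ -6', is ruled out; the other must hold.

x > -6


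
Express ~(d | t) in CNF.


Step 1: Apply De Morgan: ¬(d ∨ t) = ¬d ∧ ¬t.

(~d) & (~t)


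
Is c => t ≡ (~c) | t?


Compare truth tables:
c | t | φ | ψ
-------------
False | False | True | True
True | False | False | False
False | True | True | True
True | True | True | True
The columns φ and ψ agree on every row.

Yes, they are logically equivalent.


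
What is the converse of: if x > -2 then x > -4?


The converse of (P → Q) is (Q → P). It is not in general equivalent to the original.
Here P = 'x > -2' and Q = 'x > -4'.

If x > -4, then x > -2.


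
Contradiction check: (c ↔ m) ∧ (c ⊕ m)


Truth table over {c, m}:
c | m | φ
---------
F | F | F
T | F | F
F | T | F
T | T | F
Every row is false.

Yes, it is a contradiction.


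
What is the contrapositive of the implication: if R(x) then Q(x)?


The contrapositive of (P → Q) is (¬Q → ¬P); it is logically equivalent to the original.
Here P = 'R(x)' and Q = 'Q(x)'.

If not (Q(x)), then not (R(x)).


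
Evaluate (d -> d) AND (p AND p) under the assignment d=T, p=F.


Substitute d=T, p=F:
d -> d = T -> T = T
p AND p = F AND F = F
(d -> d) AND (p AND p) = T AND F = F

F


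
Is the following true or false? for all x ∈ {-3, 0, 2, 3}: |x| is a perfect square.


Evaluate the predicate on each element: -3:F, 0:T, 2:F, 3:F.
Counterexample x = -3 fails the predicate.

F
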